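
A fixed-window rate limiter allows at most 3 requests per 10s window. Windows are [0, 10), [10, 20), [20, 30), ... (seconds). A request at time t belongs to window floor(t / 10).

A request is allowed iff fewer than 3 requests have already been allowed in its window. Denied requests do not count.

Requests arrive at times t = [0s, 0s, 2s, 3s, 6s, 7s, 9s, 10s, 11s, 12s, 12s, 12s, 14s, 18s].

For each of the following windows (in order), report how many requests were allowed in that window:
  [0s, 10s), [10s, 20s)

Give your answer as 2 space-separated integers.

Processing requests:
  req#1 t=0s (window 0): ALLOW
  req#2 t=0s (window 0): ALLOW
  req#3 t=2s (window 0): ALLOW
  req#4 t=3s (window 0): DENY
  req#5 t=6s (window 0): DENY
  req#6 t=7s (window 0): DENY
  req#7 t=9s (window 0): DENY
  req#8 t=10s (window 1): ALLOW
  req#9 t=11s (window 1): ALLOW
  req#10 t=12s (window 1): ALLOW
  req#11 t=12s (window 1): DENY
  req#12 t=12s (window 1): DENY
  req#13 t=14s (window 1): DENY
  req#14 t=18s (window 1): DENY

Allowed counts by window: 3 3

Answer: 3 3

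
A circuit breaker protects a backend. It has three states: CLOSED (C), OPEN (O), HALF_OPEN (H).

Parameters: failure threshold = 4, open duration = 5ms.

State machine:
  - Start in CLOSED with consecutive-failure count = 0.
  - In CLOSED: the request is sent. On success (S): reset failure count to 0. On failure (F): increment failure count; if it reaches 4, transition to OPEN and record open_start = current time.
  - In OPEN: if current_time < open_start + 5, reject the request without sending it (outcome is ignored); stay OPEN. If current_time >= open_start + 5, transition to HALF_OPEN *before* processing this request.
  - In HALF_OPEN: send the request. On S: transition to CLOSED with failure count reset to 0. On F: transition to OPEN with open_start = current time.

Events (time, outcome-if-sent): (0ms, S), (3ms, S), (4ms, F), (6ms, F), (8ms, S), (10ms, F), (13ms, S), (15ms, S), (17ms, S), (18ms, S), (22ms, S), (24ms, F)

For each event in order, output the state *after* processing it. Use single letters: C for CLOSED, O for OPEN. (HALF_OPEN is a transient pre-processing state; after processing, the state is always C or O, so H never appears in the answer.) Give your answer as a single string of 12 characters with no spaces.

Answer: CCCCCCCCCCCC

Derivation:
State after each event:
  event#1 t=0ms outcome=S: state=CLOSED
  event#2 t=3ms outcome=S: state=CLOSED
  event#3 t=4ms outcome=F: state=CLOSED
  event#4 t=6ms outcome=F: state=CLOSED
  event#5 t=8ms outcome=S: state=CLOSED
  event#6 t=10ms outcome=F: state=CLOSED
  event#7 t=13ms outcome=S: state=CLOSED
  event#8 t=15ms outcome=S: state=CLOSED
  event#9 t=17ms outcome=S: state=CLOSED
  event#10 t=18ms outcome=S: state=CLOSED
  event#11 t=22ms outcome=S: state=CLOSED
  event#12 t=24ms outcome=F: state=CLOSED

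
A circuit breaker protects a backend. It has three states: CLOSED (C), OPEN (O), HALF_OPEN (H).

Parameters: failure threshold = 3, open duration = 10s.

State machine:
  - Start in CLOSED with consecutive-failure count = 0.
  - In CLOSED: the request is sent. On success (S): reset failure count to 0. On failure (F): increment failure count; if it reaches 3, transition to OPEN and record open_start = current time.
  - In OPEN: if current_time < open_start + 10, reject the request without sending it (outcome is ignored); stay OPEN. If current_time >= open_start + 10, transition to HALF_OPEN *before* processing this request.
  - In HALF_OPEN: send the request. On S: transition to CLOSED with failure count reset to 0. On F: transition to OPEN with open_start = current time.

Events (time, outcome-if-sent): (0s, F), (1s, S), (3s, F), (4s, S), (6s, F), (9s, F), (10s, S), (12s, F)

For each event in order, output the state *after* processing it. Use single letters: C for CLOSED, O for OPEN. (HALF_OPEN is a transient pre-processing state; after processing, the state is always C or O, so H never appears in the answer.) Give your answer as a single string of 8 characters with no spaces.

Answer: CCCCCCCC

Derivation:
State after each event:
  event#1 t=0s outcome=F: state=CLOSED
  event#2 t=1s outcome=S: state=CLOSED
  event#3 t=3s outcome=F: state=CLOSED
  event#4 t=4s outcome=S: state=CLOSED
  event#5 t=6s outcome=F: state=CLOSED
  event#6 t=9s outcome=F: state=CLOSED
  event#7 t=10s outcome=S: state=CLOSED
  event#8 t=12s outcome=F: state=CLOSED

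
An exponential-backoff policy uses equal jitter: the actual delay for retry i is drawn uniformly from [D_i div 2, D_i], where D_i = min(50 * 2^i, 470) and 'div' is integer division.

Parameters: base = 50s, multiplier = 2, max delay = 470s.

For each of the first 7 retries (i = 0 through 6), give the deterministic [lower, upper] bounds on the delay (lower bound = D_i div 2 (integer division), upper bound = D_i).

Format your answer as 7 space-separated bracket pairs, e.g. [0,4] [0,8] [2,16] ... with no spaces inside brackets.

Answer: [25,50] [50,100] [100,200] [200,400] [235,470] [235,470] [235,470]

Derivation:
Computing bounds per retry:
  i=0: D_i=min(50*2^0,470)=50, bounds=[25,50]
  i=1: D_i=min(50*2^1,470)=100, bounds=[50,100]
  i=2: D_i=min(50*2^2,470)=200, bounds=[100,200]
  i=3: D_i=min(50*2^3,470)=400, bounds=[200,400]
  i=4: D_i=min(50*2^4,470)=470, bounds=[235,470]
  i=5: D_i=min(50*2^5,470)=470, bounds=[235,470]
  i=6: D_i=min(50*2^6,470)=470, bounds=[235,470]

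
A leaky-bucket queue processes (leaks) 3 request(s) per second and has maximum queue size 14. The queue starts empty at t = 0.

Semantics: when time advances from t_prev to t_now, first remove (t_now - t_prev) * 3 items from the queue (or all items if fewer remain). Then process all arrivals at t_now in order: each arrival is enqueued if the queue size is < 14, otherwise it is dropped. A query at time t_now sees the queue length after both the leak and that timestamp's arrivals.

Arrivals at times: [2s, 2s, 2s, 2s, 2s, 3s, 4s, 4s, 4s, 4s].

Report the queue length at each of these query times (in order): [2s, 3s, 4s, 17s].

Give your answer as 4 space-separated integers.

Queue lengths at query times:
  query t=2s: backlog = 5
  query t=3s: backlog = 3
  query t=4s: backlog = 4
  query t=17s: backlog = 0

Answer: 5 3 4 0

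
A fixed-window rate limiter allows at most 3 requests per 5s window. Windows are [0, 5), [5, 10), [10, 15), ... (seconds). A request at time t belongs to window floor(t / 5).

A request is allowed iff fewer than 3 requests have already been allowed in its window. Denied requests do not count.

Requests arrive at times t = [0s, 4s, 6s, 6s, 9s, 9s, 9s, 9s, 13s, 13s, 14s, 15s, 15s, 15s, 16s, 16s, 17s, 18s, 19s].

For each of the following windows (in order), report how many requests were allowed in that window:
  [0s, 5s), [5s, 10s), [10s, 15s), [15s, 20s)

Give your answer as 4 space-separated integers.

Processing requests:
  req#1 t=0s (window 0): ALLOW
  req#2 t=4s (window 0): ALLOW
  req#3 t=6s (window 1): ALLOW
  req#4 t=6s (window 1): ALLOW
  req#5 t=9s (window 1): ALLOW
  req#6 t=9s (window 1): DENY
  req#7 t=9s (window 1): DENY
  req#8 t=9s (window 1): DENY
  req#9 t=13s (window 2): ALLOW
  req#10 t=13s (window 2): ALLOW
  req#11 t=14s (window 2): ALLOW
  req#12 t=15s (window 3): ALLOW
  req#13 t=15s (window 3): ALLOW
  req#14 t=15s (window 3): ALLOW
  req#15 t=16s (window 3): DENY
  req#16 t=16s (window 3): DENY
  req#17 t=17s (window 3): DENY
  req#18 t=18s (window 3): DENY
  req#19 t=19s (window 3): DENY

Allowed counts by window: 2 3 3 3

Answer: 2 3 3 3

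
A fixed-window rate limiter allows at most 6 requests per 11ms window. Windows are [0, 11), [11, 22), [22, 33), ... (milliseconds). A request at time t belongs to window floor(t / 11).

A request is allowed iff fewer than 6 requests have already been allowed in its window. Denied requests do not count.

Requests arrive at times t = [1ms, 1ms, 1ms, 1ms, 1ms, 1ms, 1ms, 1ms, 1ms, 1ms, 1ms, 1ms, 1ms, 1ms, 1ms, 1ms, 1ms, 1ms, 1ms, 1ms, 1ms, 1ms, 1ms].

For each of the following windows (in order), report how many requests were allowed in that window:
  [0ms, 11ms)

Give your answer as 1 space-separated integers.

Processing requests:
  req#1 t=1ms (window 0): ALLOW
  req#2 t=1ms (window 0): ALLOW
  req#3 t=1ms (window 0): ALLOW
  req#4 t=1ms (window 0): ALLOW
  req#5 t=1ms (window 0): ALLOW
  req#6 t=1ms (window 0): ALLOW
  req#7 t=1ms (window 0): DENY
  req#8 t=1ms (window 0): DENY
  req#9 t=1ms (window 0): DENY
  req#10 t=1ms (window 0): DENY
  req#11 t=1ms (window 0): DENY
  req#12 t=1ms (window 0): DENY
  req#13 t=1ms (window 0): DENY
  req#14 t=1ms (window 0): DENY
  req#15 t=1ms (window 0): DENY
  req#16 t=1ms (window 0): DENY
  req#17 t=1ms (window 0): DENY
  req#18 t=1ms (window 0): DENY
  req#19 t=1ms (window 0): DENY
  req#20 t=1ms (window 0): DENY
  req#21 t=1ms (window 0): DENY
  req#22 t=1ms (window 0): DENY
  req#23 t=1ms (window 0): DENY

Allowed counts by window: 6

Answer: 6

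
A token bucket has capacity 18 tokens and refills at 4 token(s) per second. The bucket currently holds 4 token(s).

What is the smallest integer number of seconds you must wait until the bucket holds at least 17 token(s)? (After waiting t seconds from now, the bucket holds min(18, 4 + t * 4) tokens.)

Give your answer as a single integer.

Need 4 + t * 4 >= 17, so t >= 13/4.
Smallest integer t = ceil(13/4) = 4.

Answer: 4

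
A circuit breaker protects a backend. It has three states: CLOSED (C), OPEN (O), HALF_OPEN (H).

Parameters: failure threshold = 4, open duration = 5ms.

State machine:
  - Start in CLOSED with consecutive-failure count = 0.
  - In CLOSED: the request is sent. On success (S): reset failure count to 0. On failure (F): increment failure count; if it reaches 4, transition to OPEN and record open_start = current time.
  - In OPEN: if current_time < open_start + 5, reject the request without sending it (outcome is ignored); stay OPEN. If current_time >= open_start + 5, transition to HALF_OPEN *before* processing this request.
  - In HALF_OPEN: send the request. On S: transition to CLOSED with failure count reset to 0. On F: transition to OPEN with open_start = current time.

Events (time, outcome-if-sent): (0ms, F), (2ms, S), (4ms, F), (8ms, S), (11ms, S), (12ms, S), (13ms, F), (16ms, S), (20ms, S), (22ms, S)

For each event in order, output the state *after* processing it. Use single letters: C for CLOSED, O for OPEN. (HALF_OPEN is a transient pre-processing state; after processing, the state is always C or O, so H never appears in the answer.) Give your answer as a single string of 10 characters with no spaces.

State after each event:
  event#1 t=0ms outcome=F: state=CLOSED
  event#2 t=2ms outcome=S: state=CLOSED
  event#3 t=4ms outcome=F: state=CLOSED
  event#4 t=8ms outcome=S: state=CLOSED
  event#5 t=11ms outcome=S: state=CLOSED
  event#6 t=12ms outcome=S: state=CLOSED
  event#7 t=13ms outcome=F: state=CLOSED
  event#8 t=16ms outcome=S: state=CLOSED
  event#9 t=20ms outcome=S: state=CLOSED
  event#10 t=22ms outcome=S: state=CLOSED

Answer: CCCCCCCCCC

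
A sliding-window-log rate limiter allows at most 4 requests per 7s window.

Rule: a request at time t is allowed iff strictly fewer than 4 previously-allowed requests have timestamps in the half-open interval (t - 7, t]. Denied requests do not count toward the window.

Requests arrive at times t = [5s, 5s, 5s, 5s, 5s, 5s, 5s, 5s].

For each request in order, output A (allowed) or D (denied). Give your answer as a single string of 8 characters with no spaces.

Tracking allowed requests in the window:
  req#1 t=5s: ALLOW
  req#2 t=5s: ALLOW
  req#3 t=5s: ALLOW
  req#4 t=5s: ALLOW
  req#5 t=5s: DENY
  req#6 t=5s: DENY
  req#7 t=5s: DENY
  req#8 t=5s: DENY

Answer: AAAADDDD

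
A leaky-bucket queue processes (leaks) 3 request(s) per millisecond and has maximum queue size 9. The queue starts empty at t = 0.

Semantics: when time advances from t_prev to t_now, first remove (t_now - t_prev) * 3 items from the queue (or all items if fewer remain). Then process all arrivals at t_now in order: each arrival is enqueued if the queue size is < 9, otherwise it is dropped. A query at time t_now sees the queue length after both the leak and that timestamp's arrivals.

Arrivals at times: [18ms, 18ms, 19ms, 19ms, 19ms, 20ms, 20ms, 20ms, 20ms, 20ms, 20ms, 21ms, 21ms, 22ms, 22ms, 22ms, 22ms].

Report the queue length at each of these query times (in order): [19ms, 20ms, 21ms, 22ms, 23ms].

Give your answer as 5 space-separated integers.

Answer: 3 6 5 6 3

Derivation:
Queue lengths at query times:
  query t=19ms: backlog = 3
  query t=20ms: backlog = 6
  query t=21ms: backlog = 5
  query t=22ms: backlog = 6
  query t=23ms: backlog = 3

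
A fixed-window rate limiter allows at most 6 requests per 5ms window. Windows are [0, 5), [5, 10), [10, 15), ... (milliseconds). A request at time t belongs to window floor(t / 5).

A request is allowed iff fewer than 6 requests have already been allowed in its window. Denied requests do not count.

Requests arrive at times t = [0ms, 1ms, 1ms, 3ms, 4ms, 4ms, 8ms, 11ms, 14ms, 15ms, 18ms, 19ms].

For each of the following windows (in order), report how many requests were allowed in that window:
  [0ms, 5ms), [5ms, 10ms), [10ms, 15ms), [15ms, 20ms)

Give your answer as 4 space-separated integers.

Processing requests:
  req#1 t=0ms (window 0): ALLOW
  req#2 t=1ms (window 0): ALLOW
  req#3 t=1ms (window 0): ALLOW
  req#4 t=3ms (window 0): ALLOW
  req#5 t=4ms (window 0): ALLOW
  req#6 t=4ms (window 0): ALLOW
  req#7 t=8ms (window 1): ALLOW
  req#8 t=11ms (window 2): ALLOW
  req#9 t=14ms (window 2): ALLOW
  req#10 t=15ms (window 3): ALLOW
  req#11 t=18ms (window 3): ALLOW
  req#12 t=19ms (window 3): ALLOW

Allowed counts by window: 6 1 2 3

Answer: 6 1 2 3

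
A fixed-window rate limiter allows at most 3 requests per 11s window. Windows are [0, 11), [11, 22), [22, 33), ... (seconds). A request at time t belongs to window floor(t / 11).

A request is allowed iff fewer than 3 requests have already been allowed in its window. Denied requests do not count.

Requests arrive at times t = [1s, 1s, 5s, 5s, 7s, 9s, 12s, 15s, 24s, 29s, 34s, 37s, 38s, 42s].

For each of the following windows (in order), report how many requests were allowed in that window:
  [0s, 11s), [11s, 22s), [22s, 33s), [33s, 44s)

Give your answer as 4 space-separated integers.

Processing requests:
  req#1 t=1s (window 0): ALLOW
  req#2 t=1s (window 0): ALLOW
  req#3 t=5s (window 0): ALLOW
  req#4 t=5s (window 0): DENY
  req#5 t=7s (window 0): DENY
  req#6 t=9s (window 0): DENY
  req#7 t=12s (window 1): ALLOW
  req#8 t=15s (window 1): ALLOW
  req#9 t=24s (window 2): ALLOW
  req#10 t=29s (window 2): ALLOW
  req#11 t=34s (window 3): ALLOW
  req#12 t=37s (window 3): ALLOW
  req#13 t=38s (window 3): ALLOW
  req#14 t=42s (window 3): DENY

Allowed counts by window: 3 2 2 3

Answer: 3 2 2 3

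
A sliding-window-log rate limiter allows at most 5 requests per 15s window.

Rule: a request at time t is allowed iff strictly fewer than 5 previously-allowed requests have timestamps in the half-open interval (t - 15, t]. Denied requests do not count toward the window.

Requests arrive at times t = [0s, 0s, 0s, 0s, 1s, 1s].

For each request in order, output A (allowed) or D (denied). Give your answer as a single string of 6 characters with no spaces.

Tracking allowed requests in the window:
  req#1 t=0s: ALLOW
  req#2 t=0s: ALLOW
  req#3 t=0s: ALLOW
  req#4 t=0s: ALLOW
  req#5 t=1s: ALLOW
  req#6 t=1s: DENY

Answer: AAAAAD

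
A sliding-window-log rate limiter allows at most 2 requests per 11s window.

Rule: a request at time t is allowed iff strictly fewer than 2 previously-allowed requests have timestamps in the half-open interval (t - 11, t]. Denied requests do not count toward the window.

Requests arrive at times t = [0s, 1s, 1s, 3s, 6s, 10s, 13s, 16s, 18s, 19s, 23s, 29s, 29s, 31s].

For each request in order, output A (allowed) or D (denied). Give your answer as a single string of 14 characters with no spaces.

Tracking allowed requests in the window:
  req#1 t=0s: ALLOW
  req#2 t=1s: ALLOW
  req#3 t=1s: DENY
  req#4 t=3s: DENY
  req#5 t=6s: DENY
  req#6 t=10s: DENY
  req#7 t=13s: ALLOW
  req#8 t=16s: ALLOW
  req#9 t=18s: DENY
  req#10 t=19s: DENY
  req#11 t=23s: DENY
  req#12 t=29s: ALLOW
  req#13 t=29s: ALLOW
  req#14 t=31s: DENY

Answer: AADDDDAADDDAAD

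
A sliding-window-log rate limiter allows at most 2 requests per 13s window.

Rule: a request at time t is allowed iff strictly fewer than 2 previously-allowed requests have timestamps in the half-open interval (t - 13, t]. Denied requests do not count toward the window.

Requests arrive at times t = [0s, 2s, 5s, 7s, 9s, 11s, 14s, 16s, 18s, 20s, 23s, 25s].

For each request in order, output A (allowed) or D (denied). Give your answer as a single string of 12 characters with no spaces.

Answer: AADDDDAADDDD

Derivation:
Tracking allowed requests in the window:
  req#1 t=0s: ALLOW
  req#2 t=2s: ALLOW
  req#3 t=5s: DENY
  req#4 t=7s: DENY
  req#5 t=9s: DENY
  req#6 t=11s: DENY
  req#7 t=14s: ALLOW
  req#8 t=16s: ALLOW
  req#9 t=18s: DENY
  req#10 t=20s: DENY
  req#11 t=23s: DENY
  req#12 t=25s: DENY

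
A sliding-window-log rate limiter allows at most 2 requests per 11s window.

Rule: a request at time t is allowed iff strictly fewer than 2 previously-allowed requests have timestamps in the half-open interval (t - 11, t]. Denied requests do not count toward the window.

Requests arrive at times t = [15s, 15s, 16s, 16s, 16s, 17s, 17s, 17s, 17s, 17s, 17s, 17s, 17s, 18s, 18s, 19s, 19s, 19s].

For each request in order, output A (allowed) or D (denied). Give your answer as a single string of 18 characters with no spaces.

Tracking allowed requests in the window:
  req#1 t=15s: ALLOW
  req#2 t=15s: ALLOW
  req#3 t=16s: DENY
  req#4 t=16s: DENY
  req#5 t=16s: DENY
  req#6 t=17s: DENY
  req#7 t=17s: DENY
  req#8 t=17s: DENY
  req#9 t=17s: DENY
  req#10 t=17s: DENY
  req#11 t=17s: DENY
  req#12 t=17s: DENY
  req#13 t=17s: DENY
  req#14 t=18s: DENY
  req#15 t=18s: DENY
  req#16 t=19s: DENY
  req#17 t=19s: DENY
  req#18 t=19s: DENY

Answer: AADDDDDDDDDDDDDDDD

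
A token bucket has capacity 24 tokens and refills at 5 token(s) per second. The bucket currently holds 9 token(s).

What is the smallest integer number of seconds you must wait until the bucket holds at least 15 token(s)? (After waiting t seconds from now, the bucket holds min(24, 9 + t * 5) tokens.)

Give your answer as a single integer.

Need 9 + t * 5 >= 15, so t >= 6/5.
Smallest integer t = ceil(6/5) = 2.

Answer: 2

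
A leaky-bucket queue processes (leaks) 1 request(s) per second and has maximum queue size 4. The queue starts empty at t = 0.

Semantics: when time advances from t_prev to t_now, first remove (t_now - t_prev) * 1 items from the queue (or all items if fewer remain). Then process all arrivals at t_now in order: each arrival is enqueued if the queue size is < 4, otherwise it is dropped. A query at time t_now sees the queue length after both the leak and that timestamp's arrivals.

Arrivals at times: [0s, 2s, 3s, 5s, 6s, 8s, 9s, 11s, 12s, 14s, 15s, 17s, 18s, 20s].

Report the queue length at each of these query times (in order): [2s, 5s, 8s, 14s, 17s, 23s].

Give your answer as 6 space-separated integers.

Answer: 1 1 1 1 1 0

Derivation:
Queue lengths at query times:
  query t=2s: backlog = 1
  query t=5s: backlog = 1
  query t=8s: backlog = 1
  query t=14s: backlog = 1
  query t=17s: backlog = 1
  query t=23s: backlog = 0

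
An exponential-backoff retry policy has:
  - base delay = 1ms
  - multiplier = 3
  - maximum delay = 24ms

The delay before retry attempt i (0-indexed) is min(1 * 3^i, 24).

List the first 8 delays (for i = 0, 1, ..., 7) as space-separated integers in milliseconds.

Answer: 1 3 9 24 24 24 24 24

Derivation:
Computing each delay:
  i=0: min(1*3^0, 24) = 1
  i=1: min(1*3^1, 24) = 3
  i=2: min(1*3^2, 24) = 9
  i=3: min(1*3^3, 24) = 24
  i=4: min(1*3^4, 24) = 24
  i=5: min(1*3^5, 24) = 24
  i=6: min(1*3^6, 24) = 24
  i=7: min(1*3^7, 24) = 24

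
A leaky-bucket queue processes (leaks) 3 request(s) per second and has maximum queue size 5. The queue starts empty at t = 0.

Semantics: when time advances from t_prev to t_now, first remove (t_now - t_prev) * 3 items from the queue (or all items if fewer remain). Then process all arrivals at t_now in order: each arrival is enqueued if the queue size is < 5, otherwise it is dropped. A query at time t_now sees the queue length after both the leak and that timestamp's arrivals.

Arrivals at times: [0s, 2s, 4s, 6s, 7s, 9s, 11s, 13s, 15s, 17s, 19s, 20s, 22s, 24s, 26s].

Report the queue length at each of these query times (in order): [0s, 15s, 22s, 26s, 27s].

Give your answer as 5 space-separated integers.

Queue lengths at query times:
  query t=0s: backlog = 1
  query t=15s: backlog = 1
  query t=22s: backlog = 1
  query t=26s: backlog = 1
  query t=27s: backlog = 0

Answer: 1 1 1 1 0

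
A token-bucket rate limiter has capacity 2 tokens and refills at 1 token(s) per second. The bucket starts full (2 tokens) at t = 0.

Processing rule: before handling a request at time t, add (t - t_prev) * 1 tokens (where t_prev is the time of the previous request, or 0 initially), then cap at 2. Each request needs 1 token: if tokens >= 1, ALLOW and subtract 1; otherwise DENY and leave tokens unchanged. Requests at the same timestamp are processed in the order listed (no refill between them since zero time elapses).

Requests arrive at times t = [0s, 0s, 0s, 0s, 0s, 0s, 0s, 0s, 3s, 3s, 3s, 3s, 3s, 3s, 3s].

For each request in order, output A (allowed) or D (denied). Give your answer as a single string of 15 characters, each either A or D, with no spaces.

Simulating step by step:
  req#1 t=0s: ALLOW
  req#2 t=0s: ALLOW
  req#3 t=0s: DENY
  req#4 t=0s: DENY
  req#5 t=0s: DENY
  req#6 t=0s: DENY
  req#7 t=0s: DENY
  req#8 t=0s: DENY
  req#9 t=3s: ALLOW
  req#10 t=3s: ALLOW
  req#11 t=3s: DENY
  req#12 t=3s: DENY
  req#13 t=3s: DENY
  req#14 t=3s: DENY
  req#15 t=3s: DENY

Answer: AADDDDDDAADDDDD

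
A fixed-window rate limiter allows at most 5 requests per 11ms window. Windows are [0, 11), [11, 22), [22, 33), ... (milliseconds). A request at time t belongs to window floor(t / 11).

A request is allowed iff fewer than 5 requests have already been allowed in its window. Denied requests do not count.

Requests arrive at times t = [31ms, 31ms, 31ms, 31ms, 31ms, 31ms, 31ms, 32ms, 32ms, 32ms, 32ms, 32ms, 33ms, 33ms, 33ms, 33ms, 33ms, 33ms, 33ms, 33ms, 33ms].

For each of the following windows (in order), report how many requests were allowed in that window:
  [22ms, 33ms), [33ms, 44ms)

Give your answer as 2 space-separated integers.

Processing requests:
  req#1 t=31ms (window 2): ALLOW
  req#2 t=31ms (window 2): ALLOW
  req#3 t=31ms (window 2): ALLOW
  req#4 t=31ms (window 2): ALLOW
  req#5 t=31ms (window 2): ALLOW
  req#6 t=31ms (window 2): DENY
  req#7 t=31ms (window 2): DENY
  req#8 t=32ms (window 2): DENY
  req#9 t=32ms (window 2): DENY
  req#10 t=32ms (window 2): DENY
  req#11 t=32ms (window 2): DENY
  req#12 t=32ms (window 2): DENY
  req#13 t=33ms (window 3): ALLOW
  req#14 t=33ms (window 3): ALLOW
  req#15 t=33ms (window 3): ALLOW
  req#16 t=33ms (window 3): ALLOW
  req#17 t=33ms (window 3): ALLOW
  req#18 t=33ms (window 3): DENY
  req#19 t=33ms (window 3): DENY
  req#20 t=33ms (window 3): DENY
  req#21 t=33ms (window 3): DENY

Allowed counts by window: 5 5

Answer: 5 5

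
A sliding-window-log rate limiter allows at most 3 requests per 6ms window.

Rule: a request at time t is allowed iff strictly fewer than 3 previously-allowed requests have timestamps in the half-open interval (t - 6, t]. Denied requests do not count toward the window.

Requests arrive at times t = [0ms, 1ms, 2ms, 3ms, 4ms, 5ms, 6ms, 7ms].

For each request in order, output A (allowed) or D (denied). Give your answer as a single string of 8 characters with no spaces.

Tracking allowed requests in the window:
  req#1 t=0ms: ALLOW
  req#2 t=1ms: ALLOW
  req#3 t=2ms: ALLOW
  req#4 t=3ms: DENY
  req#5 t=4ms: DENY
  req#6 t=5ms: DENY
  req#7 t=6ms: ALLOW
  req#8 t=7ms: ALLOW

Answer: AAADDDAA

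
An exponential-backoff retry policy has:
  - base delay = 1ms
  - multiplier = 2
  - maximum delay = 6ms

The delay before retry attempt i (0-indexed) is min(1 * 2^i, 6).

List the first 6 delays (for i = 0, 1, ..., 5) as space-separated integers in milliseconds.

Answer: 1 2 4 6 6 6

Derivation:
Computing each delay:
  i=0: min(1*2^0, 6) = 1
  i=1: min(1*2^1, 6) = 2
  i=2: min(1*2^2, 6) = 4
  i=3: min(1*2^3, 6) = 6
  i=4: min(1*2^4, 6) = 6
  i=5: min(1*2^5, 6) = 6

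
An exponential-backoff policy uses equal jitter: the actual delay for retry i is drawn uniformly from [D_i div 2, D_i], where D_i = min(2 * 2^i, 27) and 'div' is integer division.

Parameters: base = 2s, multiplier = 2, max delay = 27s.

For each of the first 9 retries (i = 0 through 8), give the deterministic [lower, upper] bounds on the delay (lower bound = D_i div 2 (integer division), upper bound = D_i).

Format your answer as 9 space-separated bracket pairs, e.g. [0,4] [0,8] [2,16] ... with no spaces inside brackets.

Answer: [1,2] [2,4] [4,8] [8,16] [13,27] [13,27] [13,27] [13,27] [13,27]

Derivation:
Computing bounds per retry:
  i=0: D_i=min(2*2^0,27)=2, bounds=[1,2]
  i=1: D_i=min(2*2^1,27)=4, bounds=[2,4]
  i=2: D_i=min(2*2^2,27)=8, bounds=[4,8]
  i=3: D_i=min(2*2^3,27)=16, bounds=[8,16]
  i=4: D_i=min(2*2^4,27)=27, bounds=[13,27]
  i=5: D_i=min(2*2^5,27)=27, bounds=[13,27]
  i=6: D_i=min(2*2^6,27)=27, bounds=[13,27]
  i=7: D_i=min(2*2^7,27)=27, bounds=[13,27]
  i=8: D_i=min(2*2^8,27)=27, bounds=[13,27]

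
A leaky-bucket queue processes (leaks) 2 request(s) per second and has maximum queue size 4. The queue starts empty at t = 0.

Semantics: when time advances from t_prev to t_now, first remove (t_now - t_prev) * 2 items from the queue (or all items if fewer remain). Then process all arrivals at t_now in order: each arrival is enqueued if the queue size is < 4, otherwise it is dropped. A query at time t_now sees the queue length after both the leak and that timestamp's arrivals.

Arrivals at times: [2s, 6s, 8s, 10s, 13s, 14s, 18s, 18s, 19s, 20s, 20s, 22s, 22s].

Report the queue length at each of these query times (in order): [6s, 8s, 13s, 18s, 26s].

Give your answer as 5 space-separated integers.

Answer: 1 1 1 2 0

Derivation:
Queue lengths at query times:
  query t=6s: backlog = 1
  query t=8s: backlog = 1
  query t=13s: backlog = 1
  query t=18s: backlog = 2
  query t=26s: backlog = 0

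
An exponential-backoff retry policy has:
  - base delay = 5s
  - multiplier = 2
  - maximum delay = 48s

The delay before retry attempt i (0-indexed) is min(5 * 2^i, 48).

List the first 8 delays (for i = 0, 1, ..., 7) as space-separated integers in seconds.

Answer: 5 10 20 40 48 48 48 48

Derivation:
Computing each delay:
  i=0: min(5*2^0, 48) = 5
  i=1: min(5*2^1, 48) = 10
  i=2: min(5*2^2, 48) = 20
  i=3: min(5*2^3, 48) = 40
  i=4: min(5*2^4, 48) = 48
  i=5: min(5*2^5, 48) = 48
  i=6: min(5*2^6, 48) = 48
  i=7: min(5*2^7, 48) = 48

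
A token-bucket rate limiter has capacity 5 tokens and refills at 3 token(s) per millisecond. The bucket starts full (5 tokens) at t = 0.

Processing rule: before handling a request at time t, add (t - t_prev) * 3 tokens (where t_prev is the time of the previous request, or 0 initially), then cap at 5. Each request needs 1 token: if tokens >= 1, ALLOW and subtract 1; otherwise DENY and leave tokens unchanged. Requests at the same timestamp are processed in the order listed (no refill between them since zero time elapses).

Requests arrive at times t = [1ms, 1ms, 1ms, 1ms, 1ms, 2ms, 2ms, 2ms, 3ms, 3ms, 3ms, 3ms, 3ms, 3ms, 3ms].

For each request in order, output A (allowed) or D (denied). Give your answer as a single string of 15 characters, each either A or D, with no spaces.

Answer: AAAAAAAAAAADDDD

Derivation:
Simulating step by step:
  req#1 t=1ms: ALLOW
  req#2 t=1ms: ALLOW
  req#3 t=1ms: ALLOW
  req#4 t=1ms: ALLOW
  req#5 t=1ms: ALLOW
  req#6 t=2ms: ALLOW
  req#7 t=2ms: ALLOW
  req#8 t=2ms: ALLOW
  req#9 t=3ms: ALLOW
  req#10 t=3ms: ALLOW
  req#11 t=3ms: ALLOW
  req#12 t=3ms: DENY
  req#13 t=3ms: DENY
  req#14 t=3ms: DENY
  req#15 t=3ms: DENY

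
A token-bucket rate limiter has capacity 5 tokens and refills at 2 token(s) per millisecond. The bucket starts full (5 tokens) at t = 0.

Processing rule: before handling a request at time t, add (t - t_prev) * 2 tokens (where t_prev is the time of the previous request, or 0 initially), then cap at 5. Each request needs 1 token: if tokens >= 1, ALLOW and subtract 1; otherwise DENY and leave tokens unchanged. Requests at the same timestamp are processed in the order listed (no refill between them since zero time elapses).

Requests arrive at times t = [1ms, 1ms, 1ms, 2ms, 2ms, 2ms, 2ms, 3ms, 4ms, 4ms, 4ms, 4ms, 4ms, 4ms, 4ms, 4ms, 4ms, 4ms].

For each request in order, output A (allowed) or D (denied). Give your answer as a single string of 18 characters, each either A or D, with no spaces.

Simulating step by step:
  req#1 t=1ms: ALLOW
  req#2 t=1ms: ALLOW
  req#3 t=1ms: ALLOW
  req#4 t=2ms: ALLOW
  req#5 t=2ms: ALLOW
  req#6 t=2ms: ALLOW
  req#7 t=2ms: ALLOW
  req#8 t=3ms: ALLOW
  req#9 t=4ms: ALLOW
  req#10 t=4ms: ALLOW
  req#11 t=4ms: ALLOW
  req#12 t=4ms: DENY
  req#13 t=4ms: DENY
  req#14 t=4ms: DENY
  req#15 t=4ms: DENY
  req#16 t=4ms: DENY
  req#17 t=4ms: DENY
  req#18 t=4ms: DENY

Answer: AAAAAAAAAAADDDDDDD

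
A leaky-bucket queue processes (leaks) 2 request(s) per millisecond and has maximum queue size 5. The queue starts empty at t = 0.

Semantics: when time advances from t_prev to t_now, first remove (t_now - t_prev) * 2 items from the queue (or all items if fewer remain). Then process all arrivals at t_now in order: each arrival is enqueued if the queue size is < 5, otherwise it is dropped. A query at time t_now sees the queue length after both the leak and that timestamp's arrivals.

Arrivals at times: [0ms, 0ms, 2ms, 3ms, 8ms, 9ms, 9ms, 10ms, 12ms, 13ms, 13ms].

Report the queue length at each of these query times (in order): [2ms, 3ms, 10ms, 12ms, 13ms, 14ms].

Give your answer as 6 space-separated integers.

Queue lengths at query times:
  query t=2ms: backlog = 1
  query t=3ms: backlog = 1
  query t=10ms: backlog = 1
  query t=12ms: backlog = 1
  query t=13ms: backlog = 2
  query t=14ms: backlog = 0

Answer: 1 1 1 1 2 0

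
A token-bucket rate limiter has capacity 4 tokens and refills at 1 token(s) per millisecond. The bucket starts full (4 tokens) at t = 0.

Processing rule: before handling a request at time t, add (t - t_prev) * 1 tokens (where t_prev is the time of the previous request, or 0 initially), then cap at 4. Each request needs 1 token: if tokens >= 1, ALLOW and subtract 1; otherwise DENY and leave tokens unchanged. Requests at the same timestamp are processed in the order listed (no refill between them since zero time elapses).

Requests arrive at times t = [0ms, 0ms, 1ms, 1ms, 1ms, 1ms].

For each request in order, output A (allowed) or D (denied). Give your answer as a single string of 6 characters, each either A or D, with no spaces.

Simulating step by step:
  req#1 t=0ms: ALLOW
  req#2 t=0ms: ALLOW
  req#3 t=1ms: ALLOW
  req#4 t=1ms: ALLOW
  req#5 t=1ms: ALLOW
  req#6 t=1ms: DENY

Answer: AAAAAD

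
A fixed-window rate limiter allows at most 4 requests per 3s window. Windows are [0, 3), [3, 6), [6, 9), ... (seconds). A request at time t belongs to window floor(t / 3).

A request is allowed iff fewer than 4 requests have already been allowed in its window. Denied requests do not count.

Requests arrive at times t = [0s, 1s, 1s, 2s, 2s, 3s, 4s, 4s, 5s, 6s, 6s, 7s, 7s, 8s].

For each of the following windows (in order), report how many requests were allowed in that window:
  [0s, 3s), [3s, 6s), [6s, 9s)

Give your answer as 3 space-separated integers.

Answer: 4 4 4

Derivation:
Processing requests:
  req#1 t=0s (window 0): ALLOW
  req#2 t=1s (window 0): ALLOW
  req#3 t=1s (window 0): ALLOW
  req#4 t=2s (window 0): ALLOW
  req#5 t=2s (window 0): DENY
  req#6 t=3s (window 1): ALLOW
  req#7 t=4s (window 1): ALLOW
  req#8 t=4s (window 1): ALLOW
  req#9 t=5s (window 1): ALLOW
  req#10 t=6s (window 2): ALLOW
  req#11 t=6s (window 2): ALLOW
  req#12 t=7s (window 2): ALLOW
  req#13 t=7s (window 2): ALLOW
  req#14 t=8s (window 2): DENY

Allowed counts by window: 4 4 4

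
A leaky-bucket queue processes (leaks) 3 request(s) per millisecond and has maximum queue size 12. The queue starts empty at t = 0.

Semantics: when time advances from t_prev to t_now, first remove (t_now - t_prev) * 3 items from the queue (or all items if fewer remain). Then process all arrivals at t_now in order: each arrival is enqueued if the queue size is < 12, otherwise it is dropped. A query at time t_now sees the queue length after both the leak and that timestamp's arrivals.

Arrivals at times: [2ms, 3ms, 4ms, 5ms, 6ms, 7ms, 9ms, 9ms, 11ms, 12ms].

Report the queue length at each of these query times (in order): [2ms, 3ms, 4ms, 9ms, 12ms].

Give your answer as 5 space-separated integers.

Queue lengths at query times:
  query t=2ms: backlog = 1
  query t=3ms: backlog = 1
  query t=4ms: backlog = 1
  query t=9ms: backlog = 2
  query t=12ms: backlog = 1

Answer: 1 1 1 2 1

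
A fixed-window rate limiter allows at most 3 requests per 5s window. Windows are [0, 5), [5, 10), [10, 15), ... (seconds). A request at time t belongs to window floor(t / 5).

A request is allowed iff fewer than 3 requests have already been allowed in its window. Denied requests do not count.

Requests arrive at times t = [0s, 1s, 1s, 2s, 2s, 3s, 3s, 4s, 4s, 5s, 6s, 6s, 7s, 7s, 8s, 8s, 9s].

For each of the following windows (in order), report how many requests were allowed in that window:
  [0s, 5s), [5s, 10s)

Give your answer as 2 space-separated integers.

Answer: 3 3

Derivation:
Processing requests:
  req#1 t=0s (window 0): ALLOW
  req#2 t=1s (window 0): ALLOW
  req#3 t=1s (window 0): ALLOW
  req#4 t=2s (window 0): DENY
  req#5 t=2s (window 0): DENY
  req#6 t=3s (window 0): DENY
  req#7 t=3s (window 0): DENY
  req#8 t=4s (window 0): DENY
  req#9 t=4s (window 0): DENY
  req#10 t=5s (window 1): ALLOW
  req#11 t=6s (window 1): ALLOW
  req#12 t=6s (window 1): ALLOW
  req#13 t=7s (window 1): DENY
  req#14 t=7s (window 1): DENY
  req#15 t=8s (window 1): DENY
  req#16 t=8s (window 1): DENY
  req#17 t=9s (window 1): DENY

Allowed counts by window: 3 3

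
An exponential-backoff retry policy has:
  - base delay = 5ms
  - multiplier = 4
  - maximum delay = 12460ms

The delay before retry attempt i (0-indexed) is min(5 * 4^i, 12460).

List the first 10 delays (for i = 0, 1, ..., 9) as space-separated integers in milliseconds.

Computing each delay:
  i=0: min(5*4^0, 12460) = 5
  i=1: min(5*4^1, 12460) = 20
  i=2: min(5*4^2, 12460) = 80
  i=3: min(5*4^3, 12460) = 320
  i=4: min(5*4^4, 12460) = 1280
  i=5: min(5*4^5, 12460) = 5120
  i=6: min(5*4^6, 12460) = 12460
  i=7: min(5*4^7, 12460) = 12460
  i=8: min(5*4^8, 12460) = 12460
  i=9: min(5*4^9, 12460) = 12460

Answer: 5 20 80 320 1280 5120 12460 12460 12460 12460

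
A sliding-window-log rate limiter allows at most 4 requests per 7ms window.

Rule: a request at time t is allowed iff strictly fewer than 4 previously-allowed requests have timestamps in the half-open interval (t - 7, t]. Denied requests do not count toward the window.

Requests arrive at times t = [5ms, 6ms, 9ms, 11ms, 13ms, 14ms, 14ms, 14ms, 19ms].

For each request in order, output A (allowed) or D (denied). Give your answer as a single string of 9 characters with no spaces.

Answer: AAAAAADDA

Derivation:
Tracking allowed requests in the window:
  req#1 t=5ms: ALLOW
  req#2 t=6ms: ALLOW
  req#3 t=9ms: ALLOW
  req#4 t=11ms: ALLOW
  req#5 t=13ms: ALLOW
  req#6 t=14ms: ALLOW
  req#7 t=14ms: DENY
  req#8 t=14ms: DENY
  req#9 t=19ms: ALLOW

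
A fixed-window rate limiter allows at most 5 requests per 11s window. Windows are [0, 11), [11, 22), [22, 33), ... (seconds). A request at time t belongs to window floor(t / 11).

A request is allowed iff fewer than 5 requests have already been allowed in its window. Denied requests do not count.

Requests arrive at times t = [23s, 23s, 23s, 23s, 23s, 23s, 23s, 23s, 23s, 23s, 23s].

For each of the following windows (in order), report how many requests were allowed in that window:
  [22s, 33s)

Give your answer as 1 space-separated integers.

Processing requests:
  req#1 t=23s (window 2): ALLOW
  req#2 t=23s (window 2): ALLOW
  req#3 t=23s (window 2): ALLOW
  req#4 t=23s (window 2): ALLOW
  req#5 t=23s (window 2): ALLOW
  req#6 t=23s (window 2): DENY
  req#7 t=23s (window 2): DENY
  req#8 t=23s (window 2): DENY
  req#9 t=23s (window 2): DENY
  req#10 t=23s (window 2): DENY
  req#11 t=23s (window 2): DENY

Allowed counts by window: 5

Answer: 5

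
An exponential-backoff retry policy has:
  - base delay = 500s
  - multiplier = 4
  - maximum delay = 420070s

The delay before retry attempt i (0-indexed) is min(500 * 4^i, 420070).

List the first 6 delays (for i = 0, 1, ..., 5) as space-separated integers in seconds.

Computing each delay:
  i=0: min(500*4^0, 420070) = 500
  i=1: min(500*4^1, 420070) = 2000
  i=2: min(500*4^2, 420070) = 8000
  i=3: min(500*4^3, 420070) = 32000
  i=4: min(500*4^4, 420070) = 128000
  i=5: min(500*4^5, 420070) = 420070

Answer: 500 2000 8000 32000 128000 420070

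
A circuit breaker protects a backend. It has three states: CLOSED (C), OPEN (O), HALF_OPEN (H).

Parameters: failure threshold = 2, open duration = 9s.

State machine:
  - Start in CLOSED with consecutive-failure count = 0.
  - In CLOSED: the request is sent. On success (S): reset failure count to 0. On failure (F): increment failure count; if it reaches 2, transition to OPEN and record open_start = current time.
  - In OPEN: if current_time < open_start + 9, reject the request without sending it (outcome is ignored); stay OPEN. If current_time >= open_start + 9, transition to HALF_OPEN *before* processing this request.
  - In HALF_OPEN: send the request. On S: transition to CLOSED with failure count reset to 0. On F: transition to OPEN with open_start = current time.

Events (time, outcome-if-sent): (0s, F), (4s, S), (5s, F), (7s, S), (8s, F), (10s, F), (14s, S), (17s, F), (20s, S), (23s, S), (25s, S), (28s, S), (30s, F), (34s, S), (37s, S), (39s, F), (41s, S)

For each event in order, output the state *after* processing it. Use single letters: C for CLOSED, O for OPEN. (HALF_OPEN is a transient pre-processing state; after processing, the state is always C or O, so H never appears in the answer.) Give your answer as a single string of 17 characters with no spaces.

State after each event:
  event#1 t=0s outcome=F: state=CLOSED
  event#2 t=4s outcome=S: state=CLOSED
  event#3 t=5s outcome=F: state=CLOSED
  event#4 t=7s outcome=S: state=CLOSED
  event#5 t=8s outcome=F: state=CLOSED
  event#6 t=10s outcome=F: state=OPEN
  event#7 t=14s outcome=S: state=OPEN
  event#8 t=17s outcome=F: state=OPEN
  event#9 t=20s outcome=S: state=CLOSED
  event#10 t=23s outcome=S: state=CLOSED
  event#11 t=25s outcome=S: state=CLOSED
  event#12 t=28s outcome=S: state=CLOSED
  event#13 t=30s outcome=F: state=CLOSED
  event#14 t=34s outcome=S: state=CLOSED
  event#15 t=37s outcome=S: state=CLOSED
  event#16 t=39s outcome=F: state=CLOSED
  event#17 t=41s outcome=S: state=CLOSED

Answer: CCCCCOOOCCCCCCCCC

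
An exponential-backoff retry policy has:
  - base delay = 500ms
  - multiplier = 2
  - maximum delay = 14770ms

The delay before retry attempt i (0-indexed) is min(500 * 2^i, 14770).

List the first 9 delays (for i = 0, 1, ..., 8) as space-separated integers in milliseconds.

Answer: 500 1000 2000 4000 8000 14770 14770 14770 14770

Derivation:
Computing each delay:
  i=0: min(500*2^0, 14770) = 500
  i=1: min(500*2^1, 14770) = 1000
  i=2: min(500*2^2, 14770) = 2000
  i=3: min(500*2^3, 14770) = 4000
  i=4: min(500*2^4, 14770) = 8000
  i=5: min(500*2^5, 14770) = 14770
  i=6: min(500*2^6, 14770) = 14770
  i=7: min(500*2^7, 14770) = 14770
  i=8: min(500*2^8, 14770) = 14770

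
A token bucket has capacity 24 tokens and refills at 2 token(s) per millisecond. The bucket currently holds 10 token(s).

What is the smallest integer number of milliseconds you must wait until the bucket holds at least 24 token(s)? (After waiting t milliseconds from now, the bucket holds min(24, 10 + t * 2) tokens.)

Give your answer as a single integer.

Need 10 + t * 2 >= 24, so t >= 14/2.
Smallest integer t = ceil(14/2) = 7.

Answer: 7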